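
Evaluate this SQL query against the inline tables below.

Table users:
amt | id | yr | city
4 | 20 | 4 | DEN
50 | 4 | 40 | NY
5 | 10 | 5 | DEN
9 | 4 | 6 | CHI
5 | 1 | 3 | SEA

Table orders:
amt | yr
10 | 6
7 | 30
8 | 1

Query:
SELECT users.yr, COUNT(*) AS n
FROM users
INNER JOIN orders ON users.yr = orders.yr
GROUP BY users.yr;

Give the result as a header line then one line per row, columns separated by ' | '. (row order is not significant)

== RESULT ==
users.yr | n
6 | 1

Derivation:
After JOIN orders (1 rows):
users.amt | users.id | users.yr | users.city | orders.amt | orders.yr
9 | 4 | 6 | CHI | 10 | 6
After GROUP BY (1 rows):
users.yr | n
6 | 1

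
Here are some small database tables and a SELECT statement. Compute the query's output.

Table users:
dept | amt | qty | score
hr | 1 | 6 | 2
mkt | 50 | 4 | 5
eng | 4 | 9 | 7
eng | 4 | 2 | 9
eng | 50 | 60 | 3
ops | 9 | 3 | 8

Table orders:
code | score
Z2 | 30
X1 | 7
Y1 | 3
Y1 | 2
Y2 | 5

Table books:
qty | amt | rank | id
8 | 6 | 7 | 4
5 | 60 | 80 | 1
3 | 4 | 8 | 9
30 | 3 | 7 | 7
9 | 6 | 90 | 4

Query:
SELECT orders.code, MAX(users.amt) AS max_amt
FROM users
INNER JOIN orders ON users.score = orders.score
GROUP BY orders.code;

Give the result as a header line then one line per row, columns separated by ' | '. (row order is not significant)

After JOIN orders (4 rows):
users.dept | users.amt | users.qty | users.score | orders.code | orders.score
hr | 1 | 6 | 2 | Y1 | 2
mkt | 50 | 4 | 5 | Y2 | 5
eng | 4 | 9 | 7 | X1 | 7
eng | 50 | 60 | 3 | Y1 | 3
After GROUP BY (3 rows):
orders.code | max_amt
Y1 | 50
Y2 | 50
X1 | 4

== RESULT ==
orders.code | max_amt
Y1 | 50
Y2 | 50
X1 | 4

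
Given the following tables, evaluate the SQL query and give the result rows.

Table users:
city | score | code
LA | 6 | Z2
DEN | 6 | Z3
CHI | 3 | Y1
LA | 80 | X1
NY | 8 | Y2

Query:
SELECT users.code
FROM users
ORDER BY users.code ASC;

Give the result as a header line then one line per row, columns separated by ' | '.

== RESULT ==
users.code
X1
Y1
Y2
Z2
Z3

Derivation:
After SELECT (5 rows):
users.code
Z2
Z3
Y1
X1
Y2
After ORDER BY (5 rows):
users.code
X1
Y1
Y2
Z2
Z3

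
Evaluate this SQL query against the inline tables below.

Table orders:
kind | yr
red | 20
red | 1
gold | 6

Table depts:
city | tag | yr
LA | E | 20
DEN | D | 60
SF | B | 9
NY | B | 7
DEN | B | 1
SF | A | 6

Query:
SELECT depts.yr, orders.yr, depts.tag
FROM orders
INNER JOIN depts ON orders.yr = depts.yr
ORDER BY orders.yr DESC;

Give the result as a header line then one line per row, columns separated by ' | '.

== RESULT ==
depts.yr | orders.yr | depts.tag
20 | 20 | E
6 | 6 | A
1 | 1 | B

Derivation:
After JOIN depts (3 rows):
orders.kind | orders.yr | depts.city | depts.tag | depts.yr
red | 20 | LA | E | 20
red | 1 | DEN | B | 1
gold | 6 | SF | A | 6
After SELECT (3 rows):
depts.yr | orders.yr | depts.tag
20 | 20 | E
1 | 1 | B
6 | 6 | A
After ORDER BY (3 rows):
depts.yr | orders.yr | depts.tag
20 | 20 | E
6 | 6 | A
1 | 1 | B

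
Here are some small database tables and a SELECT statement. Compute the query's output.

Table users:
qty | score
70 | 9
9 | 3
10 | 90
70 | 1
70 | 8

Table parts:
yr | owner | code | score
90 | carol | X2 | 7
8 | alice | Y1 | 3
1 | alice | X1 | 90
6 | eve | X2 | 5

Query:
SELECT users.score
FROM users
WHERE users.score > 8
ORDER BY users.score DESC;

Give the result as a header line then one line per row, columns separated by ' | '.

After WHERE (2 rows):
users.qty | users.score
70 | 9
10 | 90
After SELECT (2 rows):
users.score
9
90
After ORDER BY (2 rows):
users.score
90
9

== RESULT ==
users.score
90
9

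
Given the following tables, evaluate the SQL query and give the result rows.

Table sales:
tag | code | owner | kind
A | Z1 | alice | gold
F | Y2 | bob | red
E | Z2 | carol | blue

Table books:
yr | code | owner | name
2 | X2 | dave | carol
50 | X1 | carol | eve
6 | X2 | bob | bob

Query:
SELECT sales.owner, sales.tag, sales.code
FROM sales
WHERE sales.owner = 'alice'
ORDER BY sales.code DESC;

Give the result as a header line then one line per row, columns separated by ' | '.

After WHERE (1 rows):
sales.tag | sales.code | sales.owner | sales.kind
A | Z1 | alice | gold
After SELECT (1 rows):
sales.owner | sales.tag | sales.code
alice | A | Z1
After ORDER BY (1 rows):
sales.owner | sales.tag | sales.code
alice | A | Z1

== RESULT ==
sales.owner | sales.tag | sales.code
alice | A | Z1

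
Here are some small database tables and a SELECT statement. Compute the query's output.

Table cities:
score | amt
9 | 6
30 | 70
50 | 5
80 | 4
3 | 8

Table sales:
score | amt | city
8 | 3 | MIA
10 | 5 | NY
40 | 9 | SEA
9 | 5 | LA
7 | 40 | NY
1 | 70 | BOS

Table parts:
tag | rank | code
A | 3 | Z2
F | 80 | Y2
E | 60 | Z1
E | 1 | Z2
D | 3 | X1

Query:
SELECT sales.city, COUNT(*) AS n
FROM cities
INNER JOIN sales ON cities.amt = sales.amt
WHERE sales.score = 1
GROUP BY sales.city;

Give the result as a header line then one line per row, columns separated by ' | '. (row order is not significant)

== RESULT ==
sales.city | n
BOS | 1

Derivation:
After JOIN sales (3 rows):
cities.score | cities.amt | sales.score | sales.amt | sales.city
30 | 70 | 1 | 70 | BOS
50 | 5 | 10 | 5 | NY
50 | 5 | 9 | 5 | LA
After WHERE (1 rows):
cities.score | cities.amt | sales.score | sales.amt | sales.city
30 | 70 | 1 | 70 | BOS
After GROUP BY (1 rows):
sales.city | n
BOS | 1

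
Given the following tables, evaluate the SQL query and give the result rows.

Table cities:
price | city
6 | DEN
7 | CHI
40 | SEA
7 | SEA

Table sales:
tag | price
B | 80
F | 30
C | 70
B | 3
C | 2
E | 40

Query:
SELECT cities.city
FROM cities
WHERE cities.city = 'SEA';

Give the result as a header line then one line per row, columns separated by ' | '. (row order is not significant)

== RESULT ==
cities.city
SEA
SEA

Derivation:
After WHERE (2 rows):
cities.price | cities.city
40 | SEA
7 | SEA
After SELECT (2 rows):
cities.city
SEA
SEA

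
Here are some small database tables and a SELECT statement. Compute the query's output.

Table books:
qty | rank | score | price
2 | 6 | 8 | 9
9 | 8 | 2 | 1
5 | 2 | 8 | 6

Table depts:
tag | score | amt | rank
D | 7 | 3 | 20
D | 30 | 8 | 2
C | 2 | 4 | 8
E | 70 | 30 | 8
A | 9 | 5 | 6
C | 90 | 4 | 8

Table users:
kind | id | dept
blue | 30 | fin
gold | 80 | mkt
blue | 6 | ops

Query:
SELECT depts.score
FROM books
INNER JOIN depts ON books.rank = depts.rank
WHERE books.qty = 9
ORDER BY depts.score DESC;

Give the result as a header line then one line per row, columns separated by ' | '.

== RESULT ==
depts.score
90
70
2

Derivation:
After JOIN depts (5 rows):
books.qty | books.rank | books.score | books.price | depts.tag | depts.score | depts.amt | depts.rank
2 | 6 | 8 | 9 | A | 9 | 5 | 6
9 | 8 | 2 | 1 | C | 2 | 4 | 8
9 | 8 | 2 | 1 | E | 70 | 30 | 8
9 | 8 | 2 | 1 | C | 90 | 4 | 8
5 | 2 | 8 | 6 | D | 30 | 8 | 2
After WHERE (3 rows):
books.qty | books.rank | books.score | books.price | depts.tag | depts.score | depts.amt | depts.rank
9 | 8 | 2 | 1 | C | 2 | 4 | 8
9 | 8 | 2 | 1 | E | 70 | 30 | 8
9 | 8 | 2 | 1 | C | 90 | 4 | 8
After SELECT (3 rows):
depts.score
2
70
90
After ORDER BY (3 rows):
depts.score
90
70
2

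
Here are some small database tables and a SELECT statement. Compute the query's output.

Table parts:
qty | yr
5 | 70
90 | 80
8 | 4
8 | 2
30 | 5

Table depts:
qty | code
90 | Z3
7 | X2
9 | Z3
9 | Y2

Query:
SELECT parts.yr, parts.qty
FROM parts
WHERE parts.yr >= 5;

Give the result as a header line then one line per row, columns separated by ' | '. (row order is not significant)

== RESULT ==
parts.yr | parts.qty
70 | 5
80 | 90
5 | 30

Derivation:
After WHERE (3 rows):
parts.qty | parts.yr
5 | 70
90 | 80
30 | 5
After SELECT (3 rows):
parts.yr | parts.qty
70 | 5
80 | 90
5 | 30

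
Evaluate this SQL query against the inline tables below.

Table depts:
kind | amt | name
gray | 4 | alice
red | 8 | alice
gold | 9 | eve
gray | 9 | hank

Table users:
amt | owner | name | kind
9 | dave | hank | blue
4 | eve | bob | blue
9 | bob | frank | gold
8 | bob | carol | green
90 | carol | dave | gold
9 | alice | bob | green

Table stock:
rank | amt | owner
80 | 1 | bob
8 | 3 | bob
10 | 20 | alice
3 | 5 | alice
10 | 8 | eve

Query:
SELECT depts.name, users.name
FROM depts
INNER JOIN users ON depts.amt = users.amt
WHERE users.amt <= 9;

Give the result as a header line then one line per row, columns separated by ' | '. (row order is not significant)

After JOIN users (8 rows):
depts.kind | depts.amt | depts.name | users.amt | users.owner | users.name | users.kind
gray | 4 | alice | 4 | eve | bob | blue
red | 8 | alice | 8 | bob | carol | green
gold | 9 | eve | 9 | dave | hank | blue
gold | 9 | eve | 9 | bob | frank | gold
gold | 9 | eve | 9 | alice | bob | green
gray | 9 | hank | 9 | dave | hank | blue
gray | 9 | hank | 9 | bob | frank | gold
gray | 9 | hank | 9 | alice | bob | green
After WHERE (8 rows):
depts.kind | depts.amt | depts.name | users.amt | users.owner | users.name | users.kind
gray | 4 | alice | 4 | eve | bob | blue
red | 8 | alice | 8 | bob | carol | green
gold | 9 | eve | 9 | dave | hank | blue
gold | 9 | eve | 9 | bob | frank | gold
gold | 9 | eve | 9 | alice | bob | green
gray | 9 | hank | 9 | dave | hank | blue
gray | 9 | hank | 9 | bob | frank | gold
gray | 9 | hank | 9 | alice | bob | green
After SELECT (8 rows):
depts.name | users.name
alice | bob
alice | carol
eve | hank
eve | frank
eve | bob
hank | hank
hank | frank
hank | bob

== RESULT ==
depts.name | users.name
alice | bob
alice | carol
eve | hank
eve | frank
eve | bob
hank | hank
hank | frank
hank | bob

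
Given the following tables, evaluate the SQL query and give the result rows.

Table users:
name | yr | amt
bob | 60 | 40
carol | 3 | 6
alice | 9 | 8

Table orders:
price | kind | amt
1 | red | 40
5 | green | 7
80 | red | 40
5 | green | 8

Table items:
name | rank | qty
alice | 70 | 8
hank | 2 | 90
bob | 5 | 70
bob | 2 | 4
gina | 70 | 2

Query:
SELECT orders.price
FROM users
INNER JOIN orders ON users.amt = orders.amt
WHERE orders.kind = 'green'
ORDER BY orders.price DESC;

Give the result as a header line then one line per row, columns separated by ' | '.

After JOIN orders (3 rows):
users.name | users.yr | users.amt | orders.price | orders.kind | orders.amt
bob | 60 | 40 | 1 | red | 40
bob | 60 | 40 | 80 | red | 40
alice | 9 | 8 | 5 | green | 8
After WHERE (1 rows):
users.name | users.yr | users.amt | orders.price | orders.kind | orders.amt
alice | 9 | 8 | 5 | green | 8
After SELECT (1 rows):
orders.price
5
After ORDER BY (1 rows):
orders.price
5

== RESULT ==
orders.price
5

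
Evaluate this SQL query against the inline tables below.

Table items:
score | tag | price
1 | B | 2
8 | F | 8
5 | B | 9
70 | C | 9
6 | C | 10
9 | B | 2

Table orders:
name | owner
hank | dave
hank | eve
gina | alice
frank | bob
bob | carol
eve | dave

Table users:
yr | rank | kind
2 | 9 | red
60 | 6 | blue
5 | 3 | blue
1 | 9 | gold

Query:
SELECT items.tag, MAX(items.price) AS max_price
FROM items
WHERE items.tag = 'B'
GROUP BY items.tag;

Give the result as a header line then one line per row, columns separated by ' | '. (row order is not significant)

After WHERE (3 rows):
items.score | items.tag | items.price
1 | B | 2
5 | B | 9
9 | B | 2
After GROUP BY (1 rows):
items.tag | max_price
B | 9

== RESULT ==
items.tag | max_price
B | 9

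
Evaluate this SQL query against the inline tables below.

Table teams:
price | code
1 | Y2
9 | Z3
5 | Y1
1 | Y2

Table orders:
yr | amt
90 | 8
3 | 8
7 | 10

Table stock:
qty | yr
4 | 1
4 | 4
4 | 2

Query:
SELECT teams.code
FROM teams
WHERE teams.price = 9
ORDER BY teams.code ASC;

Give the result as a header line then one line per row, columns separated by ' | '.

== RESULT ==
teams.code
Z3

Derivation:
After WHERE (1 rows):
teams.price | teams.code
9 | Z3
After SELECT (1 rows):
teams.code
Z3
After ORDER BY (1 rows):
teams.code
Z3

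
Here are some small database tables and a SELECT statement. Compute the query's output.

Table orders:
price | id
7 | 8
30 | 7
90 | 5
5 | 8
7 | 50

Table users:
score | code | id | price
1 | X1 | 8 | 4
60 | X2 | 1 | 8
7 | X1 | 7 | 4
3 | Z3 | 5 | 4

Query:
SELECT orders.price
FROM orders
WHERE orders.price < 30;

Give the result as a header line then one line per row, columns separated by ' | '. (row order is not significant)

After WHERE (3 rows):
orders.price | orders.id
7 | 8
5 | 8
7 | 50
After SELECT (3 rows):
orders.price
7
5
7

== RESULT ==
orders.price
7
5
7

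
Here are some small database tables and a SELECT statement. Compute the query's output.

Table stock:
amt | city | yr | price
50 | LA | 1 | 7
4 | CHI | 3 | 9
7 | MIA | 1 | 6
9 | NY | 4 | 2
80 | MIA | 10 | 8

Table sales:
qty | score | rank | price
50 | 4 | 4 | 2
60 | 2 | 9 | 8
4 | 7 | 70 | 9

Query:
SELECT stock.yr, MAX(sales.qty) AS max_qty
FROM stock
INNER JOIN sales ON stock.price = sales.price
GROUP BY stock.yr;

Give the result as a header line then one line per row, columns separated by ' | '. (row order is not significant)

== RESULT ==
stock.yr | max_qty
3 | 4
4 | 50
10 | 60

Derivation:
After JOIN sales (3 rows):
stock.amt | stock.city | stock.yr | stock.price | sales.qty | sales.score | sales.rank | sales.price
4 | CHI | 3 | 9 | 4 | 7 | 70 | 9
9 | NY | 4 | 2 | 50 | 4 | 4 | 2
80 | MIA | 10 | 8 | 60 | 2 | 9 | 8
After GROUP BY (3 rows):
stock.yr | max_qty
3 | 4
4 | 50
10 | 60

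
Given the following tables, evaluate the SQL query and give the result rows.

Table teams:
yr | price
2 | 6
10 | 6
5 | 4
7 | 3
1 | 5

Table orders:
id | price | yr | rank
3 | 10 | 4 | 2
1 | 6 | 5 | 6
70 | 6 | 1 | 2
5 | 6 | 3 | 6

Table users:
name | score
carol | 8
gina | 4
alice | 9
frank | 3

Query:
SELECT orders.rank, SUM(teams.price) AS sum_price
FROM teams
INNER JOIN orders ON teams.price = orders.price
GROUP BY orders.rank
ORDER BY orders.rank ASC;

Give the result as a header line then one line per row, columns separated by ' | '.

After JOIN orders (6 rows):
teams.yr | teams.price | orders.id | orders.price | orders.yr | orders.rank
2 | 6 | 1 | 6 | 5 | 6
2 | 6 | 70 | 6 | 1 | 2
2 | 6 | 5 | 6 | 3 | 6
10 | 6 | 1 | 6 | 5 | 6
10 | 6 | 70 | 6 | 1 | 2
10 | 6 | 5 | 6 | 3 | 6
After GROUP BY (2 rows):
orders.rank | sum_price
6 | 24
2 | 12
After ORDER BY (2 rows):
orders.rank | sum_price
2 | 12
6 | 24

== RESULT ==
orders.rank | sum_price
2 | 12
6 | 24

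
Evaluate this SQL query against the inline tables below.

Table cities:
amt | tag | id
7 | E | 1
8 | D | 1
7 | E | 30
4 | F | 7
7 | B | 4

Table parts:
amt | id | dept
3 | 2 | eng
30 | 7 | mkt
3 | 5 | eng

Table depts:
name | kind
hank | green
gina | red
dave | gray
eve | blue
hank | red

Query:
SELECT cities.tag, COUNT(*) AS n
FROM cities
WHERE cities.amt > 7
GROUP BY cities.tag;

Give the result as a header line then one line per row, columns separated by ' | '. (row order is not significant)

After WHERE (1 rows):
cities.amt | cities.tag | cities.id
8 | D | 1
After GROUP BY (1 rows):
cities.tag | n
D | 1

== RESULT ==
cities.tag | n
D | 1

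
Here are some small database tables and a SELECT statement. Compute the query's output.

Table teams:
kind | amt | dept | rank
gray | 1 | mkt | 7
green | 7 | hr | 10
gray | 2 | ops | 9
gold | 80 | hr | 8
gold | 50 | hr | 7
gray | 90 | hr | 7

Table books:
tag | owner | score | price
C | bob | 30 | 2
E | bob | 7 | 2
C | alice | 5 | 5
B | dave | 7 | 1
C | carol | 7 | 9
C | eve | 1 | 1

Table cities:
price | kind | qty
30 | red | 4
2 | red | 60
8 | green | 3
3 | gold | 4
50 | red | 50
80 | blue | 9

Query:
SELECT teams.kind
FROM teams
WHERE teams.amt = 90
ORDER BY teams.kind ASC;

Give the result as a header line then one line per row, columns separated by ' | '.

After WHERE (1 rows):
teams.kind | teams.amt | teams.dept | teams.rank
gray | 90 | hr | 7
After SELECT (1 rows):
teams.kind
gray
After ORDER BY (1 rows):
teams.kind
gray

== RESULT ==
teams.kind
gray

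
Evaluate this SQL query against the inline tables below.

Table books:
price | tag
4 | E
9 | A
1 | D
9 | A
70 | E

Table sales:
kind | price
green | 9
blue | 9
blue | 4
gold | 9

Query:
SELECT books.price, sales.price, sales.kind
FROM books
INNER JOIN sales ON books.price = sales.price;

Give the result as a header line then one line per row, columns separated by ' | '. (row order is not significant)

== RESULT ==
books.price | sales.price | sales.kind
4 | 4 | blue
9 | 9 | green
9 | 9 | blue
9 | 9 | gold
9 | 9 | green
9 | 9 | blue
9 | 9 | gold

Derivation:
After JOIN sales (7 rows):
books.price | books.tag | sales.kind | sales.price
4 | E | blue | 4
9 | A | green | 9
9 | A | blue | 9
9 | A | gold | 9
9 | A | green | 9
9 | A | blue | 9
9 | A | gold | 9
After SELECT (7 rows):
books.price | sales.price | sales.kind
4 | 4 | blue
9 | 9 | green
9 | 9 | blue
9 | 9 | gold
9 | 9 | green
9 | 9 | blue
9 | 9 | gold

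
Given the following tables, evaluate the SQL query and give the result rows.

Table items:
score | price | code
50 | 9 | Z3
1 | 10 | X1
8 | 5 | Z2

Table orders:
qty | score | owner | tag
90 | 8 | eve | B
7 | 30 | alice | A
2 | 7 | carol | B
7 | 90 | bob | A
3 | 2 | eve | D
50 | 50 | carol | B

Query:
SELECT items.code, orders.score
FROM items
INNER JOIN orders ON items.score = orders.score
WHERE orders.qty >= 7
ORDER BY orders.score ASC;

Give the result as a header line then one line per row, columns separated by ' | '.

== RESULT ==
items.code | orders.score
Z2 | 8
Z3 | 50

Derivation:
After JOIN orders (2 rows):
items.score | items.price | items.code | orders.qty | orders.score | orders.owner | orders.tag
50 | 9 | Z3 | 50 | 50 | carol | B
8 | 5 | Z2 | 90 | 8 | eve | B
After WHERE (2 rows):
items.score | items.price | items.code | orders.qty | orders.score | orders.owner | orders.tag
50 | 9 | Z3 | 50 | 50 | carol | B
8 | 5 | Z2 | 90 | 8 | eve | B
After SELECT (2 rows):
items.code | orders.score
Z3 | 50
Z2 | 8
After ORDER BY (2 rows):
items.code | orders.score
Z2 | 8
Z3 | 50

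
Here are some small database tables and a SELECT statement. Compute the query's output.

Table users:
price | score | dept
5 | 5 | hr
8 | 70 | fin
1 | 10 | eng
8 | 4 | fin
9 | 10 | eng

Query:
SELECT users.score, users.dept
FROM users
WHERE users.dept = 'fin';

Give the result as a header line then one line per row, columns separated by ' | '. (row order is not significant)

After WHERE (2 rows):
users.price | users.score | users.dept
8 | 70 | fin
8 | 4 | fin
After SELECT (2 rows):
users.score | users.dept
70 | fin
4 | fin

== RESULT ==
users.score | users.dept
70 | fin
4 | fin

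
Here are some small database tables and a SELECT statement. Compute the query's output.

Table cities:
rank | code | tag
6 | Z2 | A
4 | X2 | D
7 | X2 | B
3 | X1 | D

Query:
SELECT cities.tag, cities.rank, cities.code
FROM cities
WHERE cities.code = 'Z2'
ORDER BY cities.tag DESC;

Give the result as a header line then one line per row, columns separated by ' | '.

After WHERE (1 rows):
cities.rank | cities.code | cities.tag
6 | Z2 | A
After SELECT (1 rows):
cities.tag | cities.rank | cities.code
A | 6 | Z2
After ORDER BY (1 rows):
cities.tag | cities.rank | cities.code
A | 6 | Z2

== RESULT ==
cities.tag | cities.rank | cities.code
A | 6 | Z2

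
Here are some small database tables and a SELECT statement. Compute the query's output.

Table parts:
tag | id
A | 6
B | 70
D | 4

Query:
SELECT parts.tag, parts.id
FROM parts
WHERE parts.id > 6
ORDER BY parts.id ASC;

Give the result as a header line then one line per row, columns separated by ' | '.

After WHERE (1 rows):
parts.tag | parts.id
B | 70
After SELECT (1 rows):
parts.tag | parts.id
B | 70
After ORDER BY (1 rows):
parts.tag | parts.id
B | 70

== RESULT ==
parts.tag | parts.id
B | 70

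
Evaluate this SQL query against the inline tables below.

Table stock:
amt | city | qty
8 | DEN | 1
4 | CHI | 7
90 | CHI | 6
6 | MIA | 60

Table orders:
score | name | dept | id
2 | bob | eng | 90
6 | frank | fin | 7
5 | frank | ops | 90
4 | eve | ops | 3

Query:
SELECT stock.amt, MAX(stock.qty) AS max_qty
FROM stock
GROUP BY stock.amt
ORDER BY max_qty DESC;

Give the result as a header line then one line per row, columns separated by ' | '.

After GROUP BY (4 rows):
stock.amt | max_qty
8 | 1
4 | 7
90 | 6
6 | 60
After ORDER BY (4 rows):
stock.amt | max_qty
6 | 60
4 | 7
90 | 6
8 | 1

== RESULT ==
stock.amt | max_qty
6 | 60
4 | 7
90 | 6
8 | 1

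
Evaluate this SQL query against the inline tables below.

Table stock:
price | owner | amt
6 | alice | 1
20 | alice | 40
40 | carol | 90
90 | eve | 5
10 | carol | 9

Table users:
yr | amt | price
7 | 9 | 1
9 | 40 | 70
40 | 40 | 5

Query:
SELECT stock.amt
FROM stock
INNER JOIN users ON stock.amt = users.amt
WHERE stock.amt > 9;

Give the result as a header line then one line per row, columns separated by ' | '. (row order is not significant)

After JOIN users (3 rows):
stock.price | stock.owner | stock.amt | users.yr | users.amt | users.price
20 | alice | 40 | 9 | 40 | 70
20 | alice | 40 | 40 | 40 | 5
10 | carol | 9 | 7 | 9 | 1
After WHERE (2 rows):
stock.price | stock.owner | stock.amt | users.yr | users.amt | users.price
20 | alice | 40 | 9 | 40 | 70
20 | alice | 40 | 40 | 40 | 5
After SELECT (2 rows):
stock.amt
40
40

== RESULT ==
stock.amt
40
40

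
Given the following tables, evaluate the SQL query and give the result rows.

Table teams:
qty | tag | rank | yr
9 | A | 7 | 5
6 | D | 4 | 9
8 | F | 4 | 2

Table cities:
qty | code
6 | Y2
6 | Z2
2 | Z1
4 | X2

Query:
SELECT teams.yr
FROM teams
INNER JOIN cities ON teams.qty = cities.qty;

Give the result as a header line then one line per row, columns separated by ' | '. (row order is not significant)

== RESULT ==
teams.yr
9
9

Derivation:
After JOIN cities (2 rows):
teams.qty | teams.tag | teams.rank | teams.yr | cities.qty | cities.code
6 | D | 4 | 9 | 6 | Y2
6 | D | 4 | 9 | 6 | Z2
After SELECT (2 rows):
teams.yr
9
9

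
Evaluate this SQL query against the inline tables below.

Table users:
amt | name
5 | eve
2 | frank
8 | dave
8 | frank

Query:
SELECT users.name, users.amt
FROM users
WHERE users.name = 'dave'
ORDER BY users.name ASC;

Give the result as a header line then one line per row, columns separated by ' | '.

After WHERE (1 rows):
users.amt | users.name
8 | dave
After SELECT (1 rows):
users.name | users.amt
dave | 8
After ORDER BY (1 rows):
users.name | users.amt
dave | 8

== RESULT ==
users.name | users.amt
dave | 8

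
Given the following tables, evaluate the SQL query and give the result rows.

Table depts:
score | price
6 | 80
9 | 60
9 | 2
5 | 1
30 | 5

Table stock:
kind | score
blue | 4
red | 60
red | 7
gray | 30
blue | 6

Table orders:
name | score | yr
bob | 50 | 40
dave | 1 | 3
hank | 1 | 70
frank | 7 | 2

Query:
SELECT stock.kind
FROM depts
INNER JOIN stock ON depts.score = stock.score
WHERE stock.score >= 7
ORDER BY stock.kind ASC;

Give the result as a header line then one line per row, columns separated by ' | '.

After JOIN stock (2 rows):
depts.score | depts.price | stock.kind | stock.score
6 | 80 | blue | 6
30 | 5 | gray | 30
After WHERE (1 rows):
depts.score | depts.price | stock.kind | stock.score
30 | 5 | gray | 30
After SELECT (1 rows):
stock.kind
gray
After ORDER BY (1 rows):
stock.kind
gray

== RESULT ==
stock.kind
gray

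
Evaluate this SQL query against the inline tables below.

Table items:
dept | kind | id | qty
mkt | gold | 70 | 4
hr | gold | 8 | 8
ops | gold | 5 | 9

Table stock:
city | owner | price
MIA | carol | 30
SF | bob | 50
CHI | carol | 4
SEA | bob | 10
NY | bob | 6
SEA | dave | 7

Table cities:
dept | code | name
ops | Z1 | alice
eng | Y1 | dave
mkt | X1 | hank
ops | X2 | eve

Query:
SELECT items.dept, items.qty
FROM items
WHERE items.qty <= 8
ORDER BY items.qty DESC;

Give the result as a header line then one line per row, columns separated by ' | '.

After WHERE (2 rows):
items.dept | items.kind | items.id | items.qty
mkt | gold | 70 | 4
hr | gold | 8 | 8
After SELECT (2 rows):
items.dept | items.qty
mkt | 4
hr | 8
After ORDER BY (2 rows):
items.dept | items.qty
hr | 8
mkt | 4

== RESULT ==
items.dept | items.qty
hr | 8
mkt | 4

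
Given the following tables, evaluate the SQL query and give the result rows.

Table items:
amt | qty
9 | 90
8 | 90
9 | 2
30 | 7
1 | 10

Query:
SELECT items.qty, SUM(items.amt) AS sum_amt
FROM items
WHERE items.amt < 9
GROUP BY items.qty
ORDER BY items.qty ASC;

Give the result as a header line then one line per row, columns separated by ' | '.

After WHERE (2 rows):
items.amt | items.qty
8 | 90
1 | 10
After GROUP BY (2 rows):
items.qty | sum_amt
90 | 8
10 | 1
After ORDER BY (2 rows):
items.qty | sum_amt
10 | 1
90 | 8

== RESULT ==
items.qty | sum_amt
10 | 1
90 | 8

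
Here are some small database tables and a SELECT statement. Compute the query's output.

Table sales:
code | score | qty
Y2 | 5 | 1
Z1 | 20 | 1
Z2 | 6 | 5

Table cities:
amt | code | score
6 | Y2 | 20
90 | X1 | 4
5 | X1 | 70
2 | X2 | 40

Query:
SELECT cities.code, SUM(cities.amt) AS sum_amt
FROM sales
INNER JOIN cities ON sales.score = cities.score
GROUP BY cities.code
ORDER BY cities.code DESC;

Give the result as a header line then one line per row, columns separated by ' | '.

After JOIN cities (1 rows):
sales.code | sales.score | sales.qty | cities.amt | cities.code | cities.score
Z1 | 20 | 1 | 6 | Y2 | 20
After GROUP BY (1 rows):
cities.code | sum_amt
Y2 | 6
After ORDER BY (1 rows):
cities.code | sum_amt
Y2 | 6

== RESULT ==
cities.code | sum_amt
Y2 | 6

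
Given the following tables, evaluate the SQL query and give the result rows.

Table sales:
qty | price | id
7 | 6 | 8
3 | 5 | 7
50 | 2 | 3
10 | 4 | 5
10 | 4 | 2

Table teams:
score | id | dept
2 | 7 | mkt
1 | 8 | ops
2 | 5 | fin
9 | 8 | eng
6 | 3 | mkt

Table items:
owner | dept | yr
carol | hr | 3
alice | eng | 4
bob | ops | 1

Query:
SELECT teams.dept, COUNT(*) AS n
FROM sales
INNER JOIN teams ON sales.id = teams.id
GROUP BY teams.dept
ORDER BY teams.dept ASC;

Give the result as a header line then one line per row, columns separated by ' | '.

After JOIN teams (5 rows):
sales.qty | sales.price | sales.id | teams.score | teams.id | teams.dept
7 | 6 | 8 | 1 | 8 | ops
7 | 6 | 8 | 9 | 8 | eng
3 | 5 | 7 | 2 | 7 | mkt
50 | 2 | 3 | 6 | 3 | mkt
10 | 4 | 5 | 2 | 5 | fin
After GROUP BY (4 rows):
teams.dept | n
ops | 1
eng | 1
mkt | 2
fin | 1
After ORDER BY (4 rows):
teams.dept | n
eng | 1
fin | 1
mkt | 2
ops | 1

== RESULT ==
teams.dept | n
eng | 1
fin | 1
mkt | 2
ops | 1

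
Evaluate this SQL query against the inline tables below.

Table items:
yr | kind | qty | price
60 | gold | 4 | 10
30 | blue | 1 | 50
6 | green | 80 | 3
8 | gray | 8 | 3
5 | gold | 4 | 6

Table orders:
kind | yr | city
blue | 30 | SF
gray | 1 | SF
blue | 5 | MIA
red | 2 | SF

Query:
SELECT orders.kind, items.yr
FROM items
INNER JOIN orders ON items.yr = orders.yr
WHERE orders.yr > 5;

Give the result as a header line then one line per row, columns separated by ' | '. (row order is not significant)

== RESULT ==
orders.kind | items.yr
blue | 30

Derivation:
After JOIN orders (2 rows):
items.yr | items.kind | items.qty | items.price | orders.kind | orders.yr | orders.city
30 | blue | 1 | 50 | blue | 30 | SF
5 | gold | 4 | 6 | blue | 5 | MIA
After WHERE (1 rows):
items.yr | items.kind | items.qty | items.price | orders.kind | orders.yr | orders.city
30 | blue | 1 | 50 | blue | 30 | SF
After SELECT (1 rows):
orders.kind | items.yr
blue | 30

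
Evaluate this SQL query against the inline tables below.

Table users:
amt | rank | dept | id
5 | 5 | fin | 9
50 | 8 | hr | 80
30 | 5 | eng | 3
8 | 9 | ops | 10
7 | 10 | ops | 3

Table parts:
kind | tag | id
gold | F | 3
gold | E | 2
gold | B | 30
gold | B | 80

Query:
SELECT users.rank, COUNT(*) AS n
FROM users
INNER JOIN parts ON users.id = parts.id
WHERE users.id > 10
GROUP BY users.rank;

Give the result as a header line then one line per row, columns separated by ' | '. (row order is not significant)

== RESULT ==
users.rank | n
8 | 1

Derivation:
After JOIN parts (3 rows):
users.amt | users.rank | users.dept | users.id | parts.kind | parts.tag | parts.id
50 | 8 | hr | 80 | gold | B | 80
30 | 5 | eng | 3 | gold | F | 3
7 | 10 | ops | 3 | gold | F | 3
After WHERE (1 rows):
users.amt | users.rank | users.dept | users.id | parts.kind | parts.tag | parts.id
50 | 8 | hr | 80 | gold | B | 80
After GROUP BY (1 rows):
users.rank | n
8 | 1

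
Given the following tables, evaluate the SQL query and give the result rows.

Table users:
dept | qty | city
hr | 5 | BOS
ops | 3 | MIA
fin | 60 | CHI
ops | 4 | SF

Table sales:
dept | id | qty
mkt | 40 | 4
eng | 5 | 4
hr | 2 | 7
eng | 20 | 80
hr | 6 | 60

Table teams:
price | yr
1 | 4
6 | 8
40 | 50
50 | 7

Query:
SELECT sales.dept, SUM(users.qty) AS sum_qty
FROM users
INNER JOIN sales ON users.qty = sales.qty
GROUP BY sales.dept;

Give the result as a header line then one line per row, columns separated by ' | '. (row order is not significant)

== RESULT ==
sales.dept | sum_qty
hr | 60
mkt | 4
eng | 4

Derivation:
After JOIN sales (3 rows):
users.dept | users.qty | users.city | sales.dept | sales.id | sales.qty
fin | 60 | CHI | hr | 6 | 60
ops | 4 | SF | mkt | 40 | 4
ops | 4 | SF | eng | 5 | 4
After GROUP BY (3 rows):
sales.dept | sum_qty
hr | 60
mkt | 4
eng | 4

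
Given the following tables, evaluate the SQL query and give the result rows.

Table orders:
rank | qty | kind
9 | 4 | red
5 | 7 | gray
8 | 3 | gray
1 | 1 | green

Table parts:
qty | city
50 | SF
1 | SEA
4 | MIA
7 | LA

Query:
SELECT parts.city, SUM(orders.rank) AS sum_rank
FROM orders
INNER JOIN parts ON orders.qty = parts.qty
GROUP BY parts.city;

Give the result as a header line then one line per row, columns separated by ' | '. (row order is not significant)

After JOIN parts (3 rows):
orders.rank | orders.qty | orders.kind | parts.qty | parts.city
9 | 4 | red | 4 | MIA
5 | 7 | gray | 7 | LA
1 | 1 | green | 1 | SEA
After GROUP BY (3 rows):
parts.city | sum_rank
MIA | 9
LA | 5
SEA | 1

== RESULT ==
parts.city | sum_rank
MIA | 9
LA | 5
SEA | 1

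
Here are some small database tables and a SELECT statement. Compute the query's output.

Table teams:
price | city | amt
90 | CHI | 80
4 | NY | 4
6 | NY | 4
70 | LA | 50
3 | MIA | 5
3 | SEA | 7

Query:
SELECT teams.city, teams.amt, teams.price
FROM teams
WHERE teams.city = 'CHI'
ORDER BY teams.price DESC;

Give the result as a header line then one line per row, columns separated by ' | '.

After WHERE (1 rows):
teams.price | teams.city | teams.amt
90 | CHI | 80
After SELECT (1 rows):
teams.city | teams.amt | teams.price
CHI | 80 | 90
After ORDER BY (1 rows):
teams.city | teams.amt | teams.price
CHI | 80 | 90

== RESULT ==
teams.city | teams.amt | teams.price
CHI | 80 | 90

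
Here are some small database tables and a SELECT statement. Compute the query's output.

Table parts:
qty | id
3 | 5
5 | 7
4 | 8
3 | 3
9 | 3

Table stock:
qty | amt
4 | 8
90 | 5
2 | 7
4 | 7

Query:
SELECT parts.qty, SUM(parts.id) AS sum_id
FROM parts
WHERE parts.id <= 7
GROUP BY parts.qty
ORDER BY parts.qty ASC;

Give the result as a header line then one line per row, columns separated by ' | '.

After WHERE (4 rows):
parts.qty | parts.id
3 | 5
5 | 7
3 | 3
9 | 3
After GROUP BY (3 rows):
parts.qty | sum_id
3 | 8
5 | 7
9 | 3
After ORDER BY (3 rows):
parts.qty | sum_id
3 | 8
5 | 7
9 | 3

== RESULT ==
parts.qty | sum_id
3 | 8
5 | 7
9 | 3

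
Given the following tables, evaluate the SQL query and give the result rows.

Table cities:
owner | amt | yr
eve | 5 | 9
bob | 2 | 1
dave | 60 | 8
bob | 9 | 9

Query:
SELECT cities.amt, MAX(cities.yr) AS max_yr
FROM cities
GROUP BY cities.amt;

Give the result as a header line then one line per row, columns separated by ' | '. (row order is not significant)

After GROUP BY (4 rows):
cities.amt | max_yr
5 | 9
2 | 1
60 | 8
9 | 9

== RESULT ==
cities.amt | max_yr
5 | 9
2 | 1
60 | 8
9 | 9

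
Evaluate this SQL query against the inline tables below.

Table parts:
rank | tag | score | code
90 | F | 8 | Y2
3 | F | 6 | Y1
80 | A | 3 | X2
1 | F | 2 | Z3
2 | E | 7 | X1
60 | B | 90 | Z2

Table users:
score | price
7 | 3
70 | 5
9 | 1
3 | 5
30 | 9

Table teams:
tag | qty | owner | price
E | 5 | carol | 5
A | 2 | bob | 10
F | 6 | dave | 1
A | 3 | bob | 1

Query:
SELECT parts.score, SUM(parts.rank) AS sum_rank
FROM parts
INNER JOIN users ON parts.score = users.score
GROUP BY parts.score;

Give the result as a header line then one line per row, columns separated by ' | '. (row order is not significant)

== RESULT ==
parts.score | sum_rank
3 | 80
7 | 2

Derivation:
After JOIN users (2 rows):
parts.rank | parts.tag | parts.score | parts.code | users.score | users.price
80 | A | 3 | X2 | 3 | 5
2 | E | 7 | X1 | 7 | 3
After GROUP BY (2 rows):
parts.score | sum_rank
3 | 80
7 | 2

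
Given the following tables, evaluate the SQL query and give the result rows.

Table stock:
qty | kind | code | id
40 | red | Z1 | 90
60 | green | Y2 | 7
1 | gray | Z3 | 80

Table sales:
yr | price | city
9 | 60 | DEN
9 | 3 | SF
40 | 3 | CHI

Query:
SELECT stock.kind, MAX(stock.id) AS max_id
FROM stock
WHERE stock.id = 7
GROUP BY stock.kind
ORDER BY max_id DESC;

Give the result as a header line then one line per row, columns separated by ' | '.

== RESULT ==
stock.kind | max_id
green | 7

Derivation:
After WHERE (1 rows):
stock.qty | stock.kind | stock.code | stock.id
60 | green | Y2 | 7
After GROUP BY (1 rows):
stock.kind | max_id
green | 7
After ORDER BY (1 rows):
stock.kind | max_id
green | 7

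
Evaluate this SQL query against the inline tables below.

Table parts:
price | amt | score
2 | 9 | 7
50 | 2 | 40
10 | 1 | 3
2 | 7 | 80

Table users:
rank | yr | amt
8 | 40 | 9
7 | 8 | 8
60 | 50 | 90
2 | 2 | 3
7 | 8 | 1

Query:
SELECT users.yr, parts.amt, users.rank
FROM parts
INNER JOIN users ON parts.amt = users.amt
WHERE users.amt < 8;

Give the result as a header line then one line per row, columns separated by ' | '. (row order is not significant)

== RESULT ==
users.yr | parts.amt | users.rank
8 | 1 | 7

Derivation:
After JOIN users (2 rows):
parts.price | parts.amt | parts.score | users.rank | users.yr | users.amt
2 | 9 | 7 | 8 | 40 | 9
10 | 1 | 3 | 7 | 8 | 1
After WHERE (1 rows):
parts.price | parts.amt | parts.score | users.rank | users.yr | users.amt
10 | 1 | 3 | 7 | 8 | 1
After SELECT (1 rows):
users.yr | parts.amt | users.rank
8 | 1 | 7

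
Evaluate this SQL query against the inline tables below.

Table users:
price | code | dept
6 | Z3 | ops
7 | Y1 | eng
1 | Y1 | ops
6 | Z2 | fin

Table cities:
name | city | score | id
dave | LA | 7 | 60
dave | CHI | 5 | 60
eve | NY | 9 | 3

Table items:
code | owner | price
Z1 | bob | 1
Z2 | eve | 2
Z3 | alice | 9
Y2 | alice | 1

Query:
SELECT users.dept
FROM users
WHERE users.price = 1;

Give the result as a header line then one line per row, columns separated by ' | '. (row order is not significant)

After WHERE (1 rows):
users.price | users.code | users.dept
1 | Y1 | ops
After SELECT (1 rows):
users.dept
ops

== RESULT ==
users.dept
ops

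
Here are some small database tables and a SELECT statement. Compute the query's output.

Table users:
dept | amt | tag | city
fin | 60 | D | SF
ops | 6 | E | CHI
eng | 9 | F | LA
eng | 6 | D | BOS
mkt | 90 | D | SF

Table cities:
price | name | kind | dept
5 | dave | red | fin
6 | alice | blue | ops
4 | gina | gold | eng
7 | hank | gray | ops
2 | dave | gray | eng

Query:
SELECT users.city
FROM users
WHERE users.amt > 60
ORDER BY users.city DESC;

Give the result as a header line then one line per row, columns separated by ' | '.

== RESULT ==
users.city
SF

Derivation:
After WHERE (1 rows):
users.dept | users.amt | users.tag | users.city
mkt | 90 | D | SF
After SELECT (1 rows):
users.city
SF
After ORDER BY (1 rows):
users.city
SF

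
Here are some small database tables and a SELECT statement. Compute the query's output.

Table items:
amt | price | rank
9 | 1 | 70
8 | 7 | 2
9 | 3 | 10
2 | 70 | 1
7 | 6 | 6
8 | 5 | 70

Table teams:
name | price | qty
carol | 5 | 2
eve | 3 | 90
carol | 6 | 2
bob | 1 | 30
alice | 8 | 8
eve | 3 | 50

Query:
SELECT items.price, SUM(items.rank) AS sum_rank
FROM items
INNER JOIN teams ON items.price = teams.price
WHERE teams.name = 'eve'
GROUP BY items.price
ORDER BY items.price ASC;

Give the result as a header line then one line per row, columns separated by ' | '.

== RESULT ==
items.price | sum_rank
3 | 20

Derivation:
After JOIN teams (5 rows):
items.amt | items.price | items.rank | teams.name | teams.price | teams.qty
9 | 1 | 70 | bob | 1 | 30
9 | 3 | 10 | eve | 3 | 90
9 | 3 | 10 | eve | 3 | 50
7 | 6 | 6 | carol | 6 | 2
8 | 5 | 70 | carol | 5 | 2
After WHERE (2 rows):
items.amt | items.price | items.rank | teams.name | teams.price | teams.qty
9 | 3 | 10 | eve | 3 | 90
9 | 3 | 10 | eve | 3 | 50
After GROUP BY (1 rows):
items.price | sum_rank
3 | 20
After ORDER BY (1 rows):
items.price | sum_rank
3 | 20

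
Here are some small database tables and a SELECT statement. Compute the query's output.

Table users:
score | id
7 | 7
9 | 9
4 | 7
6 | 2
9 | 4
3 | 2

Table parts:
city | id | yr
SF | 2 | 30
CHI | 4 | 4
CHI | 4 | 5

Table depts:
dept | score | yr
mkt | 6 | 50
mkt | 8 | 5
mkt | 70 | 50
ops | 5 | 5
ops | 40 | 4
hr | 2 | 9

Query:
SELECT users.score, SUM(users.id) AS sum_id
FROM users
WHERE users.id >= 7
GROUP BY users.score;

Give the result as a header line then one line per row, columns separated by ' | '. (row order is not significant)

After WHERE (3 rows):
users.score | users.id
7 | 7
9 | 9
4 | 7
After GROUP BY (3 rows):
users.score | sum_id
7 | 7
9 | 9
4 | 7

== RESULT ==
users.score | sum_id
7 | 7
9 | 9
4 | 7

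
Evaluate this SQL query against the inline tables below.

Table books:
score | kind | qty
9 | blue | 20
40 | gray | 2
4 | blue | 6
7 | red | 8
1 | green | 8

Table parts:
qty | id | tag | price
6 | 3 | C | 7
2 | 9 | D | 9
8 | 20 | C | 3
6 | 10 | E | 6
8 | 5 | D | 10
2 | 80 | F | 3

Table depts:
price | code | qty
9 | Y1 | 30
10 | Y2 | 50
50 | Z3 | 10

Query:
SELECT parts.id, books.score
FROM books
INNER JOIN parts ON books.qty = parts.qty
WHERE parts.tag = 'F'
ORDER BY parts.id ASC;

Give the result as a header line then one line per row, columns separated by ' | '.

== RESULT ==
parts.id | books.score
80 | 40

Derivation:
After JOIN parts (8 rows):
books.score | books.kind | books.qty | parts.qty | parts.id | parts.tag | parts.price
40 | gray | 2 | 2 | 9 | D | 9
40 | gray | 2 | 2 | 80 | F | 3
4 | blue | 6 | 6 | 3 | C | 7
4 | blue | 6 | 6 | 10 | E | 6
7 | red | 8 | 8 | 20 | C | 3
7 | red | 8 | 8 | 5 | D | 10
1 | green | 8 | 8 | 20 | C | 3
1 | green | 8 | 8 | 5 | D | 10
After WHERE (1 rows):
books.score | books.kind | books.qty | parts.qty | parts.id | parts.tag | parts.price
40 | gray | 2 | 2 | 80 | F | 3
After SELECT (1 rows):
parts.id | books.score
80 | 40
After ORDER BY (1 rows):
parts.id | books.score
80 | 40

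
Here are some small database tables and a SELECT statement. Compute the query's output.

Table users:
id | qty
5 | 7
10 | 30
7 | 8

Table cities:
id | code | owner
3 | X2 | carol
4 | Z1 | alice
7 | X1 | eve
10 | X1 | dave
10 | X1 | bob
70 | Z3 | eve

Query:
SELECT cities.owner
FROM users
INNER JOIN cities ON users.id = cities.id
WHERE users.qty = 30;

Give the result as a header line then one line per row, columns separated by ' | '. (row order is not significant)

== RESULT ==
cities.owner
dave
bob

Derivation:
After JOIN cities (3 rows):
users.id | users.qty | cities.id | cities.code | cities.owner
10 | 30 | 10 | X1 | dave
10 | 30 | 10 | X1 | bob
7 | 8 | 7 | X1 | eve
After WHERE (2 rows):
users.id | users.qty | cities.id | cities.code | cities.owner
10 | 30 | 10 | X1 | dave
10 | 30 | 10 | X1 | bob
After SELECT (2 rows):
cities.owner
dave
bob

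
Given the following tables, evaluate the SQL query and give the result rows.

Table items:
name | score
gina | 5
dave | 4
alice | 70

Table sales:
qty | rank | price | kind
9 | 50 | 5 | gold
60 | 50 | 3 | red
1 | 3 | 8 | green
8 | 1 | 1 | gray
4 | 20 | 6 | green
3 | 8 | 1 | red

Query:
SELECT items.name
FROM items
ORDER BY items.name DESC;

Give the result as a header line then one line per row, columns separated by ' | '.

After SELECT (3 rows):
items.name
gina
dave
alice
After ORDER BY (3 rows):
items.name
gina
dave
alice

== RESULT ==
items.name
gina
dave
alice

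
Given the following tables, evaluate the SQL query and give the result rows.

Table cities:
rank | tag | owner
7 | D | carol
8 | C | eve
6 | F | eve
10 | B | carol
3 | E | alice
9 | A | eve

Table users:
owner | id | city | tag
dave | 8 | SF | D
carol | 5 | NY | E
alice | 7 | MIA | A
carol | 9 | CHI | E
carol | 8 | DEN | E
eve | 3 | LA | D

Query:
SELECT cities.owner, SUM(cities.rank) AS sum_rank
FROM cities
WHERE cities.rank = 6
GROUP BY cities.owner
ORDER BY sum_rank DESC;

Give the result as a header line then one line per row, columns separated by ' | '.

After WHERE (1 rows):
cities.rank | cities.tag | cities.owner
6 | F | eve
After GROUP BY (1 rows):
cities.owner | sum_rank
eve | 6
After ORDER BY (1 rows):
cities.owner | sum_rank
eve | 6

== RESULT ==
cities.owner | sum_rank
eve | 6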